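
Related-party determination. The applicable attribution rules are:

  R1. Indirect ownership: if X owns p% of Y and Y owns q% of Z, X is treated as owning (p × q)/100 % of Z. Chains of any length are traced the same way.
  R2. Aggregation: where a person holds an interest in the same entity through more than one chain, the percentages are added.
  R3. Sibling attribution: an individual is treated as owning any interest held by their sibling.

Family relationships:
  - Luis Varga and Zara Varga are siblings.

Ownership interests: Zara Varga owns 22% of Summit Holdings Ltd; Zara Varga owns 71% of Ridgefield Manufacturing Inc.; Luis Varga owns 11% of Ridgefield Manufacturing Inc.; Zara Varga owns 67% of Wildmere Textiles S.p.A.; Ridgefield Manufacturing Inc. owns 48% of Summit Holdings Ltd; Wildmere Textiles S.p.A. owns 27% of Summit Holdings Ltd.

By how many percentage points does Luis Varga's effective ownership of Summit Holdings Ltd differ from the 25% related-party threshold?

54.45

By sibling attribution (R3), Luis Varga is treated as also owning Zara Varga's interest in Ridgefield Manufacturing Inc, giving 11% + 71% = 82%.
By sibling attribution (R3), Luis Varga is treated as owning Zara Varga's 67% interest in Wildmere Textiles S.p.A.
By sibling attribution (R3), Luis Varga is treated as owning Zara Varga's 22% interest in Summit Holdings Ltd.
Chain via Ridgefield Manufacturing Inc. (R1): 82% × 48% = 39.36% of Summit Holdings Ltd.
Chain via Wildmere Textiles S.p.A. (R1): 67% × 27% = 18.09% of Summit Holdings Ltd.
Direct interest in Summit Holdings Ltd: 22%.
Aggregating (R2): 39.36% + 18.09% + 22% = 79.45%.
79.45% exceeds the 25% threshold by 54.45 percentage points.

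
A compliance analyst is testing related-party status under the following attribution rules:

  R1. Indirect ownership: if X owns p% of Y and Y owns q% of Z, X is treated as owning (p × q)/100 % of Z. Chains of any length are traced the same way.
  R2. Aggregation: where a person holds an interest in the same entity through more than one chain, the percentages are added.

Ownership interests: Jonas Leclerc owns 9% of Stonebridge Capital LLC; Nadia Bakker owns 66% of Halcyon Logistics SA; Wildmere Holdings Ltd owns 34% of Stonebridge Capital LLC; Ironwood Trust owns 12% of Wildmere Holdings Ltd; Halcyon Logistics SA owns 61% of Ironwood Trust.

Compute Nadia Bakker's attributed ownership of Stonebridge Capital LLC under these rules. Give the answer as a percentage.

Chain via Halcyon Logistics SA → Ironwood Trust → Wildmere Holdings Ltd (R1): 66% × 61% × 12% × 34% = 1.642608% of Stonebridge Capital LLC.

1.642608%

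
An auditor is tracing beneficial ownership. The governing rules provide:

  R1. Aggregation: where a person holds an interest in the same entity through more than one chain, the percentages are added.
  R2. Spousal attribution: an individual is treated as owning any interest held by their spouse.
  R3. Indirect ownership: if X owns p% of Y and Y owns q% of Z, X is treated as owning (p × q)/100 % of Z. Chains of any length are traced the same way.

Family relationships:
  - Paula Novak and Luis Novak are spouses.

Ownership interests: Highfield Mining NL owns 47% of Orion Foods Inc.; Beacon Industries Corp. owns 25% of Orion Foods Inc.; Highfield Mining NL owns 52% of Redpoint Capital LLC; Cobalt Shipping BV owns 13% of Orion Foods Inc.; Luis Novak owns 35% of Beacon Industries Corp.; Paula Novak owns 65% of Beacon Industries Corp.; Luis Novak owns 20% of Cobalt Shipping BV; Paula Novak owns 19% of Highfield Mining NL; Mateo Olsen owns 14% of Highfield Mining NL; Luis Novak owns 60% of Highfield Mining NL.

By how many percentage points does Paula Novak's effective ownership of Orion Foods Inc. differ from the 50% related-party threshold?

By spousal attribution (R2), Paula Novak is treated as also owning Luis Novak's interest in Beacon Industries Corp, giving 65% + 35% = 100%.
By spousal attribution (R2), Paula Novak is treated as also owning Luis Novak's interest in Highfield Mining NL, giving 19% + 60% = 79%.
By spousal attribution (R2), Paula Novak is treated as owning Luis Novak's 20% interest in Cobalt Shipping BV.
Chain via Beacon Industries Corp. (R3): 100% × 25% = 25% of Orion Foods Inc.
Chain via Highfield Mining NL (R3): 79% × 47% = 37.13% of Orion Foods Inc.
Chain via Cobalt Shipping BV (R3): 20% × 13% = 2.6% of Orion Foods Inc.
Aggregating (R1): 25% + 37.13% + 2.6% = 64.73%.
64.73% exceeds the 50% threshold by 14.73 percentage points.

14.73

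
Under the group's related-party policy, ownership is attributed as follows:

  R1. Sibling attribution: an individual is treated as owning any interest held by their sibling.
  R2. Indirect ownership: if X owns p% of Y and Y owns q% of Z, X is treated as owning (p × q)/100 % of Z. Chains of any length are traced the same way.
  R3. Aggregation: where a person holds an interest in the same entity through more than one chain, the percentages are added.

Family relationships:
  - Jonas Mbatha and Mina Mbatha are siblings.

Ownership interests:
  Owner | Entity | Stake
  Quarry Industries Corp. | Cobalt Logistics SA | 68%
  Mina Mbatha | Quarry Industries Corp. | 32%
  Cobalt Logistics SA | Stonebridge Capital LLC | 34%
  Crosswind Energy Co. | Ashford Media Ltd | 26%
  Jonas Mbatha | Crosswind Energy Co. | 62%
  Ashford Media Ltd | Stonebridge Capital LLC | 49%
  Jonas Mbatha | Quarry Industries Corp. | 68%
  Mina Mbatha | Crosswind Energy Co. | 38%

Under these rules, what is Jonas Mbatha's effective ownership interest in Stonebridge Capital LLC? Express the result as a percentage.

By sibling attribution (R1), Jonas Mbatha is treated as also owning Mina Mbatha's interest in Quarry Industries Corp, giving 68% + 32% = 100%.
By sibling attribution (R1), Jonas Mbatha is treated as also owning Mina Mbatha's interest in Crosswind Energy Co, giving 62% + 38% = 100%.
Chain via Quarry Industries Corp. → Cobalt Logistics SA (R2): 100% × 68% × 34% = 23.12% of Stonebridge Capital LLC.
Chain via Crosswind Energy Co. → Ashford Media Ltd (R2): 100% × 26% × 49% = 12.74% of Stonebridge Capital LLC.
Aggregating (R3): 23.12% + 12.74% = 35.86%.

35.86%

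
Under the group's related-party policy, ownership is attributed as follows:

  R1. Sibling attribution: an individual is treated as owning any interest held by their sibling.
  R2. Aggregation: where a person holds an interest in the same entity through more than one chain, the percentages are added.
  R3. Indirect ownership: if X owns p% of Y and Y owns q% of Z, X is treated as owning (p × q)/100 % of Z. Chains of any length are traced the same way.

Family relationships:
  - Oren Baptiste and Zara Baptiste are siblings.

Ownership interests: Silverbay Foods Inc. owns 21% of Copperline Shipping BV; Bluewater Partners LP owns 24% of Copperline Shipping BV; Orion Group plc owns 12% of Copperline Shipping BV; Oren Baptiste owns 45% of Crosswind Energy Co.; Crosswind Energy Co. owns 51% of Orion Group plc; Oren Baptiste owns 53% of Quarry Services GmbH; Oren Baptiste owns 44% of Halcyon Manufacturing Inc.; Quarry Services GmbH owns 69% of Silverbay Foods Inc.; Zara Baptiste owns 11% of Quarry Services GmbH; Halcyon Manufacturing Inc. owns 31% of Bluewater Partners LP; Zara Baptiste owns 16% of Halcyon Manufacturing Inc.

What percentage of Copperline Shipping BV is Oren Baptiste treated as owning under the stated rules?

By sibling attribution (R1), Oren Baptiste is treated as also owning Zara Baptiste's interest in Quarry Services GmbH, giving 53% + 11% = 64%.
By sibling attribution (R1), Oren Baptiste is treated as also owning Zara Baptiste's interest in Halcyon Manufacturing Inc, giving 44% + 16% = 60%.
Chain via Quarry Services GmbH → Silverbay Foods Inc. (R3): 64% × 69% × 21% = 9.2736% of Copperline Shipping BV.
Chain via Halcyon Manufacturing Inc. → Bluewater Partners LP (R3): 60% × 31% × 24% = 4.464% of Copperline Shipping BV.
Chain via Crosswind Energy Co. → Orion Group plc (R3): 45% × 51% × 12% = 2.754% of Copperline Shipping BV.
Aggregating (R2): 9.2736% + 4.464% + 2.754% = 16.4916%.

16.4916%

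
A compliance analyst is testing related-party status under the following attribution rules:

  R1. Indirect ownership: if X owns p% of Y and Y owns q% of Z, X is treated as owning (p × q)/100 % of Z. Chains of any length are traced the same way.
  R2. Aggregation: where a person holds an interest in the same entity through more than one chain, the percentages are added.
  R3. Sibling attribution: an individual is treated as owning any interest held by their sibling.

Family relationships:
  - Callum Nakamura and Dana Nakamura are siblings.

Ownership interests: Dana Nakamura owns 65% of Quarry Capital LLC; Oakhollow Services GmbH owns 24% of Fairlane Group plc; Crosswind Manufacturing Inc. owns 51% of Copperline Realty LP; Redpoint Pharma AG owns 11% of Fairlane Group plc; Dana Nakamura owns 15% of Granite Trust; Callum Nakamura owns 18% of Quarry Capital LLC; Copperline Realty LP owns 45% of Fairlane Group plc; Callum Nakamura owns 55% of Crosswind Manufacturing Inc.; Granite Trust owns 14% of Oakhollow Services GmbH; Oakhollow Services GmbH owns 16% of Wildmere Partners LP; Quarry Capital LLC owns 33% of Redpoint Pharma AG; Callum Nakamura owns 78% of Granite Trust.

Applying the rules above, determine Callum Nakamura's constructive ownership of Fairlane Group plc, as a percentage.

By sibling attribution (R3), Callum Nakamura is treated as also owning Dana Nakamura's interest in Granite Trust, giving 78% + 15% = 93%.
By sibling attribution (R3), Callum Nakamura is treated as also owning Dana Nakamura's interest in Quarry Capital LLC, giving 18% + 65% = 83%.
Chain via Granite Trust → Oakhollow Services GmbH (R1): 93% × 14% × 24% = 3.1248% of Fairlane Group plc.
Chain via Crosswind Manufacturing Inc. → Copperline Realty LP (R1): 55% × 51% × 45% = 12.6225% of Fairlane Group plc.
Chain via Quarry Capital LLC → Redpoint Pharma AG (R1): 83% × 33% × 11% = 3.0129% of Fairlane Group plc.
Aggregating (R2): 3.1248% + 12.6225% + 3.0129% = 18.7602%.

18.7602%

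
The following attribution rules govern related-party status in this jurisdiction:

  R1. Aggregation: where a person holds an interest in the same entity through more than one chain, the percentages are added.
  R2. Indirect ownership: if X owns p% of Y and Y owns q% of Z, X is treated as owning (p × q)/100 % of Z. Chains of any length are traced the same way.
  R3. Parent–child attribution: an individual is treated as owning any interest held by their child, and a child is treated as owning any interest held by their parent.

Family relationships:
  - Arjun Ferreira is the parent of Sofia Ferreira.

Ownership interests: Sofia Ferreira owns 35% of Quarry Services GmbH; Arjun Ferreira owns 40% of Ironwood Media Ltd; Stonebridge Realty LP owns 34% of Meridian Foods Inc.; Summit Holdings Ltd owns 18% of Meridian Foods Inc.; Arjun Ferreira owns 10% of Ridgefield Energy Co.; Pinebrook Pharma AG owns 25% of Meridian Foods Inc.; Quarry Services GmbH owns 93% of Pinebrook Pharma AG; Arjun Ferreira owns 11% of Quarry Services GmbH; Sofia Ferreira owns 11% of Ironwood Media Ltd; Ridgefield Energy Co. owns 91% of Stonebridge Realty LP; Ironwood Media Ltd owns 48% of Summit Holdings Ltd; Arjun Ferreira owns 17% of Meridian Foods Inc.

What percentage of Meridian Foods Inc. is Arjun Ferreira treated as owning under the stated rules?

35.1954%

By parent–child attribution (R3), Arjun Ferreira is treated as also owning Sofia Ferreira's interest in Quarry Services GmbH, giving 11% + 35% = 46%.
By parent–child attribution (R3), Arjun Ferreira is treated as also owning Sofia Ferreira's interest in Ironwood Media Ltd, giving 40% + 11% = 51%.
Chain via Quarry Services GmbH → Pinebrook Pharma AG (R2): 46% × 93% × 25% = 10.695% of Meridian Foods Inc.
Chain via Ironwood Media Ltd → Summit Holdings Ltd (R2): 51% × 48% × 18% = 4.4064% of Meridian Foods Inc.
Chain via Ridgefield Energy Co. → Stonebridge Realty LP (R2): 10% × 91% × 34% = 3.094% of Meridian Foods Inc.
Direct interest in Meridian Foods Inc: 17%.
Aggregating (R1): 10.695% + 4.4064% + 3.094% + 17% = 35.1954%.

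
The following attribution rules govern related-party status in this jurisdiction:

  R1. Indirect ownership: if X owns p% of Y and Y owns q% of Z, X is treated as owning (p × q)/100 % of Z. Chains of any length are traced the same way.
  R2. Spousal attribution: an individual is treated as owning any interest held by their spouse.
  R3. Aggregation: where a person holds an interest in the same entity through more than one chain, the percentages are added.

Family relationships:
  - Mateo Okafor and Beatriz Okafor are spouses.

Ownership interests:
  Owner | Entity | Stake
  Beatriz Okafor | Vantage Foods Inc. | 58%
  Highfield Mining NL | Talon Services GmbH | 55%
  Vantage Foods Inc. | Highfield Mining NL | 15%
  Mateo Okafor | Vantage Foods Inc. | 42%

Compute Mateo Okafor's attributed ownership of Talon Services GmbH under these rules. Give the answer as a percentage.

8.25%

By spousal attribution (R2), Mateo Okafor is treated as also owning Beatriz Okafor's interest in Vantage Foods Inc, giving 42% + 58% = 100%.
Chain via Vantage Foods Inc. → Highfield Mining NL (R1): 100% × 15% × 55% = 8.25% of Talon Services GmbH.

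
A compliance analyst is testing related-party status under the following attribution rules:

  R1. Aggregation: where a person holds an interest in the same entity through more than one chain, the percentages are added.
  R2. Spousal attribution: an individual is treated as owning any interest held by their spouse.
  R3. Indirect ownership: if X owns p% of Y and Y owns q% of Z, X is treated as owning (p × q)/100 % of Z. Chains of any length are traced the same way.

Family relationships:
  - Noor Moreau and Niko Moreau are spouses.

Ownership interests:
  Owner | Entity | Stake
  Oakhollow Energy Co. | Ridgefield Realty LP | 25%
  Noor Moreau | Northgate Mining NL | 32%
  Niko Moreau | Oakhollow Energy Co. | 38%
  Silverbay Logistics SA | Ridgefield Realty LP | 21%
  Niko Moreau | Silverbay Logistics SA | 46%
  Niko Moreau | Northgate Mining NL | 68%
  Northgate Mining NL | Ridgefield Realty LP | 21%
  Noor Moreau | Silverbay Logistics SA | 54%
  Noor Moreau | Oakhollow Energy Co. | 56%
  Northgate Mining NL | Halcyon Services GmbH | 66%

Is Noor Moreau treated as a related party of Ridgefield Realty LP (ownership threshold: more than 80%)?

By spousal attribution (R2), Noor Moreau is treated as also owning Niko Moreau's interest in Oakhollow Energy Co, giving 56% + 38% = 94%.
By spousal attribution (R2), Noor Moreau is treated as also owning Niko Moreau's interest in Silverbay Logistics SA, giving 54% + 46% = 100%.
By spousal attribution (R2), Noor Moreau is treated as also owning Niko Moreau's interest in Northgate Mining NL, giving 32% + 68% = 100%.
Chain via Oakhollow Energy Co. (R3): 94% × 25% = 23.5% of Ridgefield Realty LP.
Chain via Silverbay Logistics SA (R3): 100% × 21% = 21% of Ridgefield Realty LP.
Chain via Northgate Mining NL (R3): 100% × 21% = 21% of Ridgefield Realty LP.
Aggregating (R1): 23.5% + 21% + 21% = 65.5%.
65.5% does not exceed the 80% threshold, so Noor is not a related party to Ridgefield Realty LP.

No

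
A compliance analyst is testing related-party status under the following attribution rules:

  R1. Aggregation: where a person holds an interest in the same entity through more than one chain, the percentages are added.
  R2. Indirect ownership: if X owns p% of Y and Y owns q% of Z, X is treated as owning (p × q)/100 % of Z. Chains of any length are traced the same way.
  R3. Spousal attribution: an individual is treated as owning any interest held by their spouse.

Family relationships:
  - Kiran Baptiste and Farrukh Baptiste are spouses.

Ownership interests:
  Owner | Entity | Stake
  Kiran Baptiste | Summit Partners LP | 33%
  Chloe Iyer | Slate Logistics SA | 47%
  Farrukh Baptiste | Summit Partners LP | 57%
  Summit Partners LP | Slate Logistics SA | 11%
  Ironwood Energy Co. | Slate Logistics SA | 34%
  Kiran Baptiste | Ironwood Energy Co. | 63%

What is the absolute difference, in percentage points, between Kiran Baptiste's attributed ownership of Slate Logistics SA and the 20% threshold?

11.32

By spousal attribution (R3), Kiran Baptiste is treated as also owning Farrukh Baptiste's interest in Summit Partners LP, giving 33% + 57% = 90%.
Chain via Summit Partners LP (R2): 90% × 11% = 9.9% of Slate Logistics SA.
Chain via Ironwood Energy Co. (R2): 63% × 34% = 21.42% of Slate Logistics SA.
Aggregating (R1): 9.9% + 21.42% = 31.32%.
31.32% exceeds the 20% threshold by 11.32 percentage points.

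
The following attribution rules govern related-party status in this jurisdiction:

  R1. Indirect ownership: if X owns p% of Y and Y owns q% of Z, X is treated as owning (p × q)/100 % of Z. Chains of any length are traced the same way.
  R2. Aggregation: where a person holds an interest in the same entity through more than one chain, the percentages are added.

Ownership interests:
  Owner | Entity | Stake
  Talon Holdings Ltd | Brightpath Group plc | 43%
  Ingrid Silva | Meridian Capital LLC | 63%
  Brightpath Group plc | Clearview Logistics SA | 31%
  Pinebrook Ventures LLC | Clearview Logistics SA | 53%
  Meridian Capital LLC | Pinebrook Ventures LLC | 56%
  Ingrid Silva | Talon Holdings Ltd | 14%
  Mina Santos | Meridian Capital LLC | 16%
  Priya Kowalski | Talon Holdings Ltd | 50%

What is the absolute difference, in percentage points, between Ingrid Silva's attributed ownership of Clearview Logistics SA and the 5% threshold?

Chain via Meridian Capital LLC → Pinebrook Ventures LLC (R1): 63% × 56% × 53% = 18.6984% of Clearview Logistics SA.
Chain via Talon Holdings Ltd → Brightpath Group plc (R1): 14% × 43% × 31% = 1.8662% of Clearview Logistics SA.
Aggregating (R2): 18.6984% + 1.8662% = 20.5646%.
20.5646% exceeds the 5% threshold by 15.5646 percentage points.

15.5646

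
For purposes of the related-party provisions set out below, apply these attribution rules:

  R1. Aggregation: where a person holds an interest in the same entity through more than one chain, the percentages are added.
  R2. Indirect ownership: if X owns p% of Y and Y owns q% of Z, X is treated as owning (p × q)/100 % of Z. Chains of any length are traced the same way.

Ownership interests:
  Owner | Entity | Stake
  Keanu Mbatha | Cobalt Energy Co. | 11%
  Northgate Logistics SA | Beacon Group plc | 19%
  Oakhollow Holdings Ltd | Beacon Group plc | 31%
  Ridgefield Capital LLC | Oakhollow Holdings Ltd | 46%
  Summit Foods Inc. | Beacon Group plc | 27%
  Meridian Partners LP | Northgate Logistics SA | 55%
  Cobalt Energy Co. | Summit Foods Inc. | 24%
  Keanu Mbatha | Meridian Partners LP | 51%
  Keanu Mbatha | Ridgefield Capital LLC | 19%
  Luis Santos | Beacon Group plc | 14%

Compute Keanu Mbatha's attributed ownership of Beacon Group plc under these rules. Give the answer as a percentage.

Chain via Ridgefield Capital LLC → Oakhollow Holdings Ltd (R2): 19% × 46% × 31% = 2.7094% of Beacon Group plc.
Chain via Meridian Partners LP → Northgate Logistics SA (R2): 51% × 55% × 19% = 5.3295% of Beacon Group plc.
Chain via Cobalt Energy Co. → Summit Foods Inc. (R2): 11% × 24% × 27% = 0.7128% of Beacon Group plc.
Aggregating (R1): 2.7094% + 5.3295% + 0.7128% = 8.7517%.

8.7517%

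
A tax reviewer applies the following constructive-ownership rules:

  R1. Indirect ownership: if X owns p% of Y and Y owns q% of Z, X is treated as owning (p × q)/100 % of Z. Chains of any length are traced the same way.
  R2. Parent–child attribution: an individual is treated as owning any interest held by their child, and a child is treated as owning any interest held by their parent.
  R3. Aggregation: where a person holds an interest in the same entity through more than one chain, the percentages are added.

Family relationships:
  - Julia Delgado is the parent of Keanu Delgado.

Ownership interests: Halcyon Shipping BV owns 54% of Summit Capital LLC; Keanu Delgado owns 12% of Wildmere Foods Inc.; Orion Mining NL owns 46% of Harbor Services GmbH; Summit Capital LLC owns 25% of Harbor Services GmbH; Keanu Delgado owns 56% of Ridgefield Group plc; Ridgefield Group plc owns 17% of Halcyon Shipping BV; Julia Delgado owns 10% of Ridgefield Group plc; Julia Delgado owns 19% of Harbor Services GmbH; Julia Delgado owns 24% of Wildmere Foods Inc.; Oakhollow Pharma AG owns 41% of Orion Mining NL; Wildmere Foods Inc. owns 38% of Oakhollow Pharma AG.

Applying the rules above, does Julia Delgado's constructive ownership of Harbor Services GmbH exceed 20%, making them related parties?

By parent–child attribution (R2), Julia Delgado is treated as also owning Keanu Delgado's interest in Ridgefield Group plc, giving 10% + 56% = 66%.
By parent–child attribution (R2), Julia Delgado is treated as also owning Keanu Delgado's interest in Wildmere Foods Inc, giving 24% + 12% = 36%.
Chain via Ridgefield Group plc → Halcyon Shipping BV → Summit Capital LLC (R1): 66% × 17% × 54% × 25% = 1.5147% of Harbor Services GmbH.
Chain via Wildmere Foods Inc. → Oakhollow Pharma AG → Orion Mining NL (R1): 36% × 38% × 41% × 46% = 2.580048% of Harbor Services GmbH.
Direct interest in Harbor Services GmbH: 19%.
Aggregating (R3): 1.5147% + 2.580048% + 19% = 23.094748%.
23.094748% exceeds the 20% threshold, so Julia is a related party to Harbor Services GmbH.

Yes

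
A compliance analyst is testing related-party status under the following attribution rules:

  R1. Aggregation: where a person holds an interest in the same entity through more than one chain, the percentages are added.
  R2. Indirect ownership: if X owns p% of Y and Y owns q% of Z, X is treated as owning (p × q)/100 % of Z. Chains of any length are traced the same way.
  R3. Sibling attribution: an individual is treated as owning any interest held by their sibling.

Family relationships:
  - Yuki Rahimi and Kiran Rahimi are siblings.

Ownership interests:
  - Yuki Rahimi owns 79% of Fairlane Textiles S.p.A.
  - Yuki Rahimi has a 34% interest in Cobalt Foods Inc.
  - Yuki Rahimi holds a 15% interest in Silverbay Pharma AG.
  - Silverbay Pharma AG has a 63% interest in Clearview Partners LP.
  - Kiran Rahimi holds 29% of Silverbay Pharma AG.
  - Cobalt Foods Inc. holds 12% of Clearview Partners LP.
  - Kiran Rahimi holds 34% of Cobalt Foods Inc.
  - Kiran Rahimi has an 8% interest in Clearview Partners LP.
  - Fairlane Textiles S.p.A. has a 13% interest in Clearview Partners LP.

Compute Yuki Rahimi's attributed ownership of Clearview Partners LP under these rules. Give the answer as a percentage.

By sibling attribution (R3), Yuki Rahimi is treated as also owning Kiran Rahimi's interest in Cobalt Foods Inc, giving 34% + 34% = 68%.
By sibling attribution (R3), Yuki Rahimi is treated as also owning Kiran Rahimi's interest in Silverbay Pharma AG, giving 15% + 29% = 44%.
By sibling attribution (R3), Yuki Rahimi is treated as owning Kiran Rahimi's 8% interest in Clearview Partners LP.
Chain via Cobalt Foods Inc. (R2): 68% × 12% = 8.16% of Clearview Partners LP.
Chain via Silverbay Pharma AG (R2): 44% × 63% = 27.72% of Clearview Partners LP.
Chain via Fairlane Textiles S.p.A. (R2): 79% × 13% = 10.27% of Clearview Partners LP.
Direct interest in Clearview Partners LP: 8%.
Aggregating (R1): 8.16% + 27.72% + 10.27% + 8% = 54.15%.

54.15%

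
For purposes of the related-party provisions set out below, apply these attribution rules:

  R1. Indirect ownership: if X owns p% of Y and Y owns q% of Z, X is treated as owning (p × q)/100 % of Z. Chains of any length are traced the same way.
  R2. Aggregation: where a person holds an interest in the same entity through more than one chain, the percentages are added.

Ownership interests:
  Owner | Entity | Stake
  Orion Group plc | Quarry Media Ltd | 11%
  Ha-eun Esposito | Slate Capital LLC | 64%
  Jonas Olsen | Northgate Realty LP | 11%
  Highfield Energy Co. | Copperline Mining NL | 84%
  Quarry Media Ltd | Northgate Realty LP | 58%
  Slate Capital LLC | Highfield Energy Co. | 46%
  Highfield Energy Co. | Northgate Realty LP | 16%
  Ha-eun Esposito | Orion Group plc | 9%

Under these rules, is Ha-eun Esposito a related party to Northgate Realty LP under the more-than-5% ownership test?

Chain via Orion Group plc → Quarry Media Ltd (R1): 9% × 11% × 58% = 0.5742% of Northgate Realty LP.
Chain via Slate Capital LLC → Highfield Energy Co. (R1): 64% × 46% × 16% = 4.7104% of Northgate Realty LP.
Aggregating (R2): 0.5742% + 4.7104% = 5.2846%.
5.2846% exceeds the 5% threshold, so Ha-eun is a related party to Northgate Realty LP.

Yes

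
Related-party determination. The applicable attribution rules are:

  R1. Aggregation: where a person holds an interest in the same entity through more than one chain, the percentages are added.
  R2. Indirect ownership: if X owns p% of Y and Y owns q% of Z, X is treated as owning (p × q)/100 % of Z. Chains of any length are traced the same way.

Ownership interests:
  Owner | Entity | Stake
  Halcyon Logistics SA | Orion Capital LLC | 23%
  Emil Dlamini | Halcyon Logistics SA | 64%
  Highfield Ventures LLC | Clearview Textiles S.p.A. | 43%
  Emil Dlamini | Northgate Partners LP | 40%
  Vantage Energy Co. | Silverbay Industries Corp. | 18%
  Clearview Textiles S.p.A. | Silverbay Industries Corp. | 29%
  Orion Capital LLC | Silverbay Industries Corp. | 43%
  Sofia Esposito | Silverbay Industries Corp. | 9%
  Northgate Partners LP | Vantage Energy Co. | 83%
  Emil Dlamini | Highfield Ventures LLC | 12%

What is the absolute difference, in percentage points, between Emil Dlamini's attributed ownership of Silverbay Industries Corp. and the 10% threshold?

Chain via Northgate Partners LP → Vantage Energy Co. (R2): 40% × 83% × 18% = 5.976% of Silverbay Industries Corp.
Chain via Halcyon Logistics SA → Orion Capital LLC (R2): 64% × 23% × 43% = 6.3296% of Silverbay Industries Corp.
Chain via Highfield Ventures LLC → Clearview Textiles S.p.A. (R2): 12% × 43% × 29% = 1.4964% of Silverbay Industries Corp.
Aggregating (R1): 5.976% + 6.3296% + 1.4964% = 13.802%.
13.802% exceeds the 10% threshold by 3.802 percentage points.

3.802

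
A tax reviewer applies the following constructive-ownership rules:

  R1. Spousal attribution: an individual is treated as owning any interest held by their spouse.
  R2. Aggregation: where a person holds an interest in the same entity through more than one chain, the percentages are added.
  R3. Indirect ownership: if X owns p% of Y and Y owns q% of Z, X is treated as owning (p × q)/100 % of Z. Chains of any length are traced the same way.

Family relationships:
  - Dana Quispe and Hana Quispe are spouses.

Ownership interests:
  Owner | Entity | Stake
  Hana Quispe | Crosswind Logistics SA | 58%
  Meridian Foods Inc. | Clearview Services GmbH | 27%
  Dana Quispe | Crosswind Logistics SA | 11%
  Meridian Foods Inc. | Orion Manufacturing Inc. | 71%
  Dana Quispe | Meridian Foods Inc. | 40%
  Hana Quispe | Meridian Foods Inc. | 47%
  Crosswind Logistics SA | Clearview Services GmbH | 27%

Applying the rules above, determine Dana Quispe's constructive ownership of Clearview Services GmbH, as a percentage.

By spousal attribution (R1), Dana Quispe is treated as also owning Hana Quispe's interest in Crosswind Logistics SA, giving 11% + 58% = 69%.
By spousal attribution (R1), Dana Quispe is treated as also owning Hana Quispe's interest in Meridian Foods Inc, giving 40% + 47% = 87%.
Chain via Crosswind Logistics SA (R3): 69% × 27% = 18.63% of Clearview Services GmbH.
Chain via Meridian Foods Inc. (R3): 87% × 27% = 23.49% of Clearview Services GmbH.
Aggregating (R2): 18.63% + 23.49% = 42.12%.

42.12%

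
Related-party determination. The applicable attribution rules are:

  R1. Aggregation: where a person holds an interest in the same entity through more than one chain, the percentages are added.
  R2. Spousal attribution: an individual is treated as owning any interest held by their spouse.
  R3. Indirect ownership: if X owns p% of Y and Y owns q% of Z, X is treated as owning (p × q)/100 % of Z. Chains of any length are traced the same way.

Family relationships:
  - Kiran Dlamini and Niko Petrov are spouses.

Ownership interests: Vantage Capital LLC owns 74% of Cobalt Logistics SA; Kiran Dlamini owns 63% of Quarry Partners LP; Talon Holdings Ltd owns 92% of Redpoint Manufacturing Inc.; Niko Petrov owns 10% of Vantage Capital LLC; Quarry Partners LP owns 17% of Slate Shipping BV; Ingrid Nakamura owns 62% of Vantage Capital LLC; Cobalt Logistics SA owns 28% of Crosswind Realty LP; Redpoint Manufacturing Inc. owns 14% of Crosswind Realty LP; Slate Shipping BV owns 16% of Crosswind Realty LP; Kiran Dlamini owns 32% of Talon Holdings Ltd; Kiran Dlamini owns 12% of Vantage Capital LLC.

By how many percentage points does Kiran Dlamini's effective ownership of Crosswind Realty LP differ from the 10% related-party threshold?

0.3936

By spousal attribution (R2), Kiran Dlamini is treated as also owning Niko Petrov's interest in Vantage Capital LLC, giving 12% + 10% = 22%.
Chain via Quarry Partners LP → Slate Shipping BV (R3): 63% × 17% × 16% = 1.7136% of Crosswind Realty LP.
Chain via Vantage Capital LLC → Cobalt Logistics SA (R3): 22% × 74% × 28% = 4.5584% of Crosswind Realty LP.
Chain via Talon Holdings Ltd → Redpoint Manufacturing Inc. (R3): 32% × 92% × 14% = 4.1216% of Crosswind Realty LP.
Aggregating (R1): 1.7136% + 4.5584% + 4.1216% = 10.3936%.
10.3936% exceeds the 10% threshold by 0.3936 percentage points.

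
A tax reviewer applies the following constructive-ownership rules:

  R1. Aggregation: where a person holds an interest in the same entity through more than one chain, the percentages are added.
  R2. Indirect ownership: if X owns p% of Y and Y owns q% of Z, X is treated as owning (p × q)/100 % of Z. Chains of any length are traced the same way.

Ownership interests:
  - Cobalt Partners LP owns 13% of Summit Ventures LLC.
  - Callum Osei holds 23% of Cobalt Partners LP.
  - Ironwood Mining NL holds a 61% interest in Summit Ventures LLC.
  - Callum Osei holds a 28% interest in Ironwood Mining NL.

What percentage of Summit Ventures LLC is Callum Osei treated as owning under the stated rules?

Chain via Cobalt Partners LP (R2): 23% × 13% = 2.99% of Summit Ventures LLC.
Chain via Ironwood Mining NL (R2): 28% × 61% = 17.08% of Summit Ventures LLC.
Aggregating (R1): 2.99% + 17.08% = 20.07%.

20.07%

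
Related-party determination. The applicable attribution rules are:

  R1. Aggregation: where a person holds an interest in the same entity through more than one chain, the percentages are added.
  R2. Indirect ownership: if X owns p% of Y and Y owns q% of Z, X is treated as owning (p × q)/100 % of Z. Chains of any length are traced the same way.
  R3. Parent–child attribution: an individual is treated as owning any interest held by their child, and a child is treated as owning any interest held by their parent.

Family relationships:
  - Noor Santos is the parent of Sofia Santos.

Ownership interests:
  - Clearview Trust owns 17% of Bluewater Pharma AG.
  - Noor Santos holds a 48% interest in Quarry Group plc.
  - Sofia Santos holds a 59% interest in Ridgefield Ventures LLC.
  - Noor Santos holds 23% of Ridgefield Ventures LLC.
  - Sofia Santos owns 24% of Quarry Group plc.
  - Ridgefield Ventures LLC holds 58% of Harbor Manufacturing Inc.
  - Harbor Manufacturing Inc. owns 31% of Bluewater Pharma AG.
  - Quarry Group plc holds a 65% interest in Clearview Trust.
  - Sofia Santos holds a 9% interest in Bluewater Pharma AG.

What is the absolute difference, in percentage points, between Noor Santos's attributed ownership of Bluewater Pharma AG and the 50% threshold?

18.3004

By parent–child attribution (R3), Noor Santos is treated as also owning Sofia Santos's interest in Quarry Group plc, giving 48% + 24% = 72%.
By parent–child attribution (R3), Noor Santos is treated as also owning Sofia Santos's interest in Ridgefield Ventures LLC, giving 23% + 59% = 82%.
By parent–child attribution (R3), Noor Santos is treated as owning Sofia Santos's 9% interest in Bluewater Pharma AG.
Chain via Quarry Group plc → Clearview Trust (R2): 72% × 65% × 17% = 7.956% of Bluewater Pharma AG.
Chain via Ridgefield Ventures LLC → Harbor Manufacturing Inc. (R2): 82% × 58% × 31% = 14.7436% of Bluewater Pharma AG.
Direct interest in Bluewater Pharma AG: 9%.
Aggregating (R1): 7.956% + 14.7436% + 9% = 31.6996%.
31.6996% falls short of the 50% threshold by 18.3004 percentage points.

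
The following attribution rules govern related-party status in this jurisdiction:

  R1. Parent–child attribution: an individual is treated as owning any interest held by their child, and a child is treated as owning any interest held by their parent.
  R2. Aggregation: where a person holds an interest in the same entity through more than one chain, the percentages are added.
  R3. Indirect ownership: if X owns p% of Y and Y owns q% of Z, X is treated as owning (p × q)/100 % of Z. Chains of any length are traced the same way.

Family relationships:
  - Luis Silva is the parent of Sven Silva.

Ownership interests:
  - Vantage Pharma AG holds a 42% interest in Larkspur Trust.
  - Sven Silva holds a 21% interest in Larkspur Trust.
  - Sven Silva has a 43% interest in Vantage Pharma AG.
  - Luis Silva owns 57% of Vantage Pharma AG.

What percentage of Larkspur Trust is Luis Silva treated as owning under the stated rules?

63%

By parent–child attribution (R1), Luis Silva is treated as also owning Sven Silva's interest in Vantage Pharma AG, giving 57% + 43% = 100%.
By parent–child attribution (R1), Luis Silva is treated as owning Sven Silva's 21% interest in Larkspur Trust.
Chain via Vantage Pharma AG (R3): 100% × 42% = 42% of Larkspur Trust.
Direct interest in Larkspur Trust: 21%.
Aggregating (R2): 42% + 21% = 63%.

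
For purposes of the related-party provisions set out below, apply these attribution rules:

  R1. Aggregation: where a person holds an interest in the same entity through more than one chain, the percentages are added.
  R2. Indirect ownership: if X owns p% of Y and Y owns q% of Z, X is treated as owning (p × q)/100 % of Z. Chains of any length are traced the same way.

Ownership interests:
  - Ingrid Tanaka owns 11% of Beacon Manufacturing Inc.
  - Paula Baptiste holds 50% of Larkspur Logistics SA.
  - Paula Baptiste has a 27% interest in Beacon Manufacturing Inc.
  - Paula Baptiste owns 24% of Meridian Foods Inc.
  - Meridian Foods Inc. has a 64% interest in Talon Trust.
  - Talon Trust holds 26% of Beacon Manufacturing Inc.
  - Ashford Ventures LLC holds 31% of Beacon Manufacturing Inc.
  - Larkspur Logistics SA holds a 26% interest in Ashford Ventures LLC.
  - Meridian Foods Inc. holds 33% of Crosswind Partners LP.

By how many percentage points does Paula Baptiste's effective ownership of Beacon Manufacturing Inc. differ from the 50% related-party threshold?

Chain via Meridian Foods Inc. → Talon Trust (R2): 24% × 64% × 26% = 3.9936% of Beacon Manufacturing Inc.
Chain via Larkspur Logistics SA → Ashford Ventures LLC (R2): 50% × 26% × 31% = 4.03% of Beacon Manufacturing Inc.
Direct interest in Beacon Manufacturing Inc: 27%.
Aggregating (R1): 3.9936% + 4.03% + 27% = 35.0236%.
35.0236% falls short of the 50% threshold by 14.9764 percentage points.

14.9764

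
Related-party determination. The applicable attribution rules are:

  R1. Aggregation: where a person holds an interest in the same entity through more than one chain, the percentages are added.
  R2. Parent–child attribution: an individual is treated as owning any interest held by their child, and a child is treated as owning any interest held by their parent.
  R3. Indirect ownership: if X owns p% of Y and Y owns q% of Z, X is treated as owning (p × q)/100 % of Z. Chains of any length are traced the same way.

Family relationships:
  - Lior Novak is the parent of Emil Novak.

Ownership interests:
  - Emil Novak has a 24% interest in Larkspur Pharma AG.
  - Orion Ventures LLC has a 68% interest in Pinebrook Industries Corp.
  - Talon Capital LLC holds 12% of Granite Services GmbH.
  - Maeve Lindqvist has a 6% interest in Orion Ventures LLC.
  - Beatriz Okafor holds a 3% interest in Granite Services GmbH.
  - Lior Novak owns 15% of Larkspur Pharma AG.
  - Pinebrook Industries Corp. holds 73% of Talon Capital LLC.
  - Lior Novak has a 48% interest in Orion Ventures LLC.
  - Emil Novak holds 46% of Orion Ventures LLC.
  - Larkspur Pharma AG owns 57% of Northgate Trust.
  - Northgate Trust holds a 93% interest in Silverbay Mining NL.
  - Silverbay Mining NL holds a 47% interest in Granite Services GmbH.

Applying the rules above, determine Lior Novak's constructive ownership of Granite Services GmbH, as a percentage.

15.316125%

By parent–child attribution (R2), Lior Novak is treated as also owning Emil Novak's interest in Larkspur Pharma AG, giving 15% + 24% = 39%.
By parent–child attribution (R2), Lior Novak is treated as also owning Emil Novak's interest in Orion Ventures LLC, giving 48% + 46% = 94%.
Chain via Larkspur Pharma AG → Northgate Trust → Silverbay Mining NL (R3): 39% × 57% × 93% × 47% = 9.716733% of Granite Services GmbH.
Chain via Orion Ventures LLC → Pinebrook Industries Corp. → Talon Capital LLC (R3): 94% × 68% × 73% × 12% = 5.599392% of Granite Services GmbH.
Aggregating (R1): 9.716733% + 5.599392% = 15.316125%.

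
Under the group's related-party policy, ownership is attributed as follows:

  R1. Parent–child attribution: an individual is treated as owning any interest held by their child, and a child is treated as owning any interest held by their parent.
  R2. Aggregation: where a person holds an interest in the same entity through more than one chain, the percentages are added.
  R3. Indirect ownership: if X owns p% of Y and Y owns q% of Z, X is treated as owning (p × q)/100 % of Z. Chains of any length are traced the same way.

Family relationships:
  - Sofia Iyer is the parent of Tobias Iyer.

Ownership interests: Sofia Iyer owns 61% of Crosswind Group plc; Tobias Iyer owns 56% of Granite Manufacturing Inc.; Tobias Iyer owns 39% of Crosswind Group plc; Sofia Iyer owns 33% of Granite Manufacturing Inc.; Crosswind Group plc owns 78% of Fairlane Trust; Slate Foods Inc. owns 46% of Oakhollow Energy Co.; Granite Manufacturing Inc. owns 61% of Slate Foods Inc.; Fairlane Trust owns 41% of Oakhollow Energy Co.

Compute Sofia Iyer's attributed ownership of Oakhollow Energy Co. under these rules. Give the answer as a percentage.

By parent–child attribution (R1), Sofia Iyer is treated as also owning Tobias Iyer's interest in Crosswind Group plc, giving 61% + 39% = 100%.
By parent–child attribution (R1), Sofia Iyer is treated as also owning Tobias Iyer's interest in Granite Manufacturing Inc, giving 33% + 56% = 89%.
Chain via Crosswind Group plc → Fairlane Trust (R3): 100% × 78% × 41% = 31.98% of Oakhollow Energy Co.
Chain via Granite Manufacturing Inc. → Slate Foods Inc. (R3): 89% × 61% × 46% = 24.9734% of Oakhollow Energy Co.
Aggregating (R2): 31.98% + 24.9734% = 56.9534%.

56.9534%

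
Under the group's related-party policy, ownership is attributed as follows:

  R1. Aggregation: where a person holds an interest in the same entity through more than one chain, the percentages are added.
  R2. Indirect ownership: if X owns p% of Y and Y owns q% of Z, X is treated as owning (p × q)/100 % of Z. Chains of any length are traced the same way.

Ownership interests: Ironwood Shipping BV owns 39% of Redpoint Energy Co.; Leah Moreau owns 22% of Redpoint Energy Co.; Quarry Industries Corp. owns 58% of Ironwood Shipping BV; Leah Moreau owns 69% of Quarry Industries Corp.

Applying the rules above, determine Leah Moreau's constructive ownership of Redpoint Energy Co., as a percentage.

37.6078%

Chain via Quarry Industries Corp. → Ironwood Shipping BV (R2): 69% × 58% × 39% = 15.6078% of Redpoint Energy Co.
Direct interest in Redpoint Energy Co: 22%.
Aggregating (R1): 15.6078% + 22% = 37.6078%.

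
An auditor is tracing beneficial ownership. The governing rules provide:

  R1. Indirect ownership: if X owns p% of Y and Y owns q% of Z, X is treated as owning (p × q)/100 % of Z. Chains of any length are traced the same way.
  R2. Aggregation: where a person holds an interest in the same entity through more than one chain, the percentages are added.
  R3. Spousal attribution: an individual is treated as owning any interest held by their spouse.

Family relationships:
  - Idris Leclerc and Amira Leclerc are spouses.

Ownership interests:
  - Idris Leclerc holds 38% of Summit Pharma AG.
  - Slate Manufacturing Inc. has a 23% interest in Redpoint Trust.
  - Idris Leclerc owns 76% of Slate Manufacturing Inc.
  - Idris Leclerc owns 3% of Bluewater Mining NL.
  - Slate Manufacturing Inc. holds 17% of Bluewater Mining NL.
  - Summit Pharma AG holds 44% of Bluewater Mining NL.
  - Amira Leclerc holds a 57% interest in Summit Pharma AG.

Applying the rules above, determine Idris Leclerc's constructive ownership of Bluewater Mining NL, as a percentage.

57.72%

By spousal attribution (R3), Idris Leclerc is treated as also owning Amira Leclerc's interest in Summit Pharma AG, giving 38% + 57% = 95%.
Chain via Slate Manufacturing Inc. (R1): 76% × 17% = 12.92% of Bluewater Mining NL.
Chain via Summit Pharma AG (R1): 95% × 44% = 41.8% of Bluewater Mining NL.
Direct interest in Bluewater Mining NL: 3%.
Aggregating (R2): 12.92% + 41.8% + 3% = 57.72%.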